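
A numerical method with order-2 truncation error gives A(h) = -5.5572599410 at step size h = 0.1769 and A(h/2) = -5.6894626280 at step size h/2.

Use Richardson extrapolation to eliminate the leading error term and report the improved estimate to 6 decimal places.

r = 2: numerator weight 4, denominator 3.
2^2*A(h/2) = -22.7578505120; minus A(h) gives -17.2005905710.
Divide by 2^2 − 1 = 3.
So the Richardson estimate is -5.7335301903.
Gap between inputs: 1.322e-01; correction applied: −0.0440675623.

-5.733530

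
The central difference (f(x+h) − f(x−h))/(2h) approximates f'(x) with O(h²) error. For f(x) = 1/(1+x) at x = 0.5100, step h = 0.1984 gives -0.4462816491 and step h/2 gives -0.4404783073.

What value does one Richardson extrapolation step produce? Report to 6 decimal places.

-0.438544

Leading term ∝ h^2; use weight 4 = 2^2.
4 × (-0.4404783073) = -1.7619132292; (-1.7619132292) − (-0.4462816491) = -1.3156315801
Extrapolated: (-1.3156315801) / 3 = -0.4385438600
Shift from A(h/2): +0.0019344473.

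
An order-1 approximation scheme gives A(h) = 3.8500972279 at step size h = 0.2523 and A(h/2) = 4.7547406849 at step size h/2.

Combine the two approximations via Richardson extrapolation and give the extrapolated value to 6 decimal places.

5.659384

Error is O(h^1); halving h shrinks it by 2^1 = 2.
Numerator 2 × A(h/2) − A(h) = 2 × 4.7547406849 − 3.8500972279 = 5.6593841419
Divide by 2^1 − 1 = 1.
Extrapolated: 5.6593841419 / 1 = 5.6593841419
Gap between inputs: 9.046e-01; correction applied: +0.9046434570.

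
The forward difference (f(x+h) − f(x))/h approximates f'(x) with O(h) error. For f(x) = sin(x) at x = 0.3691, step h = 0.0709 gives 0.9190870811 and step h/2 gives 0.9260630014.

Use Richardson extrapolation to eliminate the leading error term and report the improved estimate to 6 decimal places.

r = 1: numerator weight 2, denominator 1.
2^1 × A(h/2) = 1.8521260028; minus A(h) gives 0.9330389217.
0.9330389217 ÷ 1 = 0.9330389217

0.933039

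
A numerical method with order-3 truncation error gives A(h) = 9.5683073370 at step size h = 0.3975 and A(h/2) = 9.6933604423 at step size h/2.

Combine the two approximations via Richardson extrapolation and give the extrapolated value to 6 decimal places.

Leading term ∝ h^3; use weight 8 = 2^3.
Top: 8(9.6933604423) − (9.5683073370) = 67.9785762014
Divide by 2^3 − 1 = 7.
67.9785762014 ÷ 7 = 9.7112251716
Shift from A(h/2): +0.0178647293.

9.711225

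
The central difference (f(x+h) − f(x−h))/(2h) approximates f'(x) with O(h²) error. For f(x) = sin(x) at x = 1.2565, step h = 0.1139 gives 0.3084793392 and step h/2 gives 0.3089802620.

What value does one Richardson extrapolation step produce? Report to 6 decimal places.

0.309147

The method has order 2: 2^2 = 4.
4 × 0.3089802620 = 1.2359210480; 1.2359210480 − 0.3084793392 = 0.9274417088
Extrapolated: 0.9274417088 / 3 = 0.3091472363
Shift from A(h/2): +0.0001669743.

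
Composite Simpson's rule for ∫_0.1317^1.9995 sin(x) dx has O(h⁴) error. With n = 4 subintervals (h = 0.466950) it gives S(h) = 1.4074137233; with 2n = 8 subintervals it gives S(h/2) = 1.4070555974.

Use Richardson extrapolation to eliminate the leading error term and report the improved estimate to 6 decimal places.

r = 4, so 2^r = 16.
Numerator 16*A(h/2) − A(h) = 16*1.4070555974 − 1.4074137233 = 21.1054758351
Denominator 16 − 1 = 15.
(16*1.4070555974 − 1.4074137233)/(16 − 1) = 1.4070317223

1.407032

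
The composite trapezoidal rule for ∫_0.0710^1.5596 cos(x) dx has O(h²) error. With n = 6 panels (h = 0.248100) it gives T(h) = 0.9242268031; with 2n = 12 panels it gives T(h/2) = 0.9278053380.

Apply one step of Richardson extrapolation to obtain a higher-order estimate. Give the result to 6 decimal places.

Error is O(h^2); halving h shrinks it by 2^2 = 4.
4 × 0.9278053380 = 3.7112213520; 3.7112213520 − 0.9242268031 = 2.7869945489
Extrapolated: 2.7869945489 / 3 = 0.9289981830

0.928998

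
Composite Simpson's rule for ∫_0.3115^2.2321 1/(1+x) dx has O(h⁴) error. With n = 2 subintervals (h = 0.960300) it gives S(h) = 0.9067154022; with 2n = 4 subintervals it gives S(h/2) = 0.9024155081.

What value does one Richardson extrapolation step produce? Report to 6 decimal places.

The method has order 4: 2^4 = 16.
16×0.9024155081 = 14.4386481296; 14.4386481296 − 0.9067154022 = 13.5319327274
13.5319327274 ÷ 15 = 0.9021288485

0.902129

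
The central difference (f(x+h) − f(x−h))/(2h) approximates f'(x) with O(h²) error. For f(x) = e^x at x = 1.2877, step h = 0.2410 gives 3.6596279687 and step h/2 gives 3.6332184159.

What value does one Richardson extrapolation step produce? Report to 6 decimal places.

3.624415

Order 2 gives 2^r = 4 and 2^r − 1 = 3.
Weighted: 14.5328736636 − 3.6596279687 = 10.8732456949
10.8732456949 ÷ 3 = 3.6244152316
Gap between inputs: 2.641e-02; correction applied: −0.0088031843.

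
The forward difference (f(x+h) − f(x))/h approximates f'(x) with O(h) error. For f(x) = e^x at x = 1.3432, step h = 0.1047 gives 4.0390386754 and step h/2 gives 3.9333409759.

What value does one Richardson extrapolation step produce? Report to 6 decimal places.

Method order is 1; weight 2^1 = 2.
2×3.9333409759 = 7.8666819518; 7.8666819518 − 4.0390386754 = 3.8276432764
R = 3.8276432764/1 = 3.8276432764
Shift from A(h/2): −0.1056976995.

3.827643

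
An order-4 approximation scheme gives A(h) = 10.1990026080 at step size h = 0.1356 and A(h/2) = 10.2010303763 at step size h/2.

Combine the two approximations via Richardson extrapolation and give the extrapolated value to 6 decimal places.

r = 4, so 2^r = 16.
Top: 16(10.2010303763) − (10.1990026080) = 153.0174834128
R = 153.0174834128/15 = 10.2011655609

10.201166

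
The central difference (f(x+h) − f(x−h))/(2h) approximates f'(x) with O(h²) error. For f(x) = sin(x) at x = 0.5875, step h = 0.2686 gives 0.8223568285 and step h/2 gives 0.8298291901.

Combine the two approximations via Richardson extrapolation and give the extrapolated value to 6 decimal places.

0.832320

r = 2, so 2^r = 4.
Numerator 4 × A(h/2) − A(h) = 4 × 0.8298291901 − 0.8223568285 = 2.4969599319
2.4969599319 ÷ 3 = 0.8323199773
Correction |R − A(h/2)| = 2.491e-03; gap |A(h/2) − A(h)| = 7.472e-03.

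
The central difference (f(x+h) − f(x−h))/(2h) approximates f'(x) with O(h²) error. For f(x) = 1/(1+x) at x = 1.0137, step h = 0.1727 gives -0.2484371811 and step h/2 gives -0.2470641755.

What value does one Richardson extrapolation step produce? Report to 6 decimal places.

-0.246607

Leading term ∝ h^2; use weight 4 = 2^2.
2^2·A(h/2) = -0.9882567020; minus A(h) gives -0.7398195209.
Divide by 2^2 − 1 = 3.
Extrapolated: (-0.7398195209) / 3 = -0.2466065070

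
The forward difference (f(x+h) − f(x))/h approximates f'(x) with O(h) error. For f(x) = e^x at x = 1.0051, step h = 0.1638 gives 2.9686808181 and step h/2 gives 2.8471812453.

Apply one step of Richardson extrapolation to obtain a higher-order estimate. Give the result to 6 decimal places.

2.725682

Error is O(h^1); halving h shrinks it by 2^1 = 2.
Difference of the inputs: 2.8471812453 − 2.9686808181 = -0.1214995728
Correction (A(h/2) − A(h))/(2 − 1) = (-0.1214995728)/1 = -0.1214995728
R = 2.8471812453 − 0.1214995728 = 2.7256816725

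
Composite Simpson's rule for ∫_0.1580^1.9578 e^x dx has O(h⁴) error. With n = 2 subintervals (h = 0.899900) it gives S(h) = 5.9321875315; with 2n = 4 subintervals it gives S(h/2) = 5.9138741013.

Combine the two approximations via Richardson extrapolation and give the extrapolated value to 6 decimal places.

With r = 4 the leading error scales as h^4, so the weight is 2^4 = 16.
Weighted: 94.6219856208 − 5.9321875315 = 88.6897980893
(16*5.9138741013 − 5.9321875315)/(16 − 1) = 5.9126532060
Gap between inputs: 1.831e-02; correction applied: −0.0012208953.

5.912653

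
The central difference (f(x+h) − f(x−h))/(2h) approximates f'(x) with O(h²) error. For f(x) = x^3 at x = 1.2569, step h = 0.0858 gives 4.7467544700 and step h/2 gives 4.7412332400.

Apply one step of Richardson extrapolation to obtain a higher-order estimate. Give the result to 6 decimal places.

4.739393

r = 2: numerator weight 4, denominator 3.
4×4.7412332400 = 18.9649329600; subtract 4.7467544700 → 14.2181784900
Divide by 2^2 − 1 = 3.
R = 14.2181784900/3 = 4.7393928300
Shift from A(h/2): −0.0018404100.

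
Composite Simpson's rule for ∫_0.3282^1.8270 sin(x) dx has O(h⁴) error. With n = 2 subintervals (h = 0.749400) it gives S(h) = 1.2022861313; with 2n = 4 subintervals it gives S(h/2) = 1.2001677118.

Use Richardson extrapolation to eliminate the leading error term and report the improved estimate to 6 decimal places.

1.200026

r = 4: numerator weight 16, denominator 15.
16 × 1.2001677118 − 1.2022861313 = 18.0003972575
Denominator 16 − 1 = 15.
18.0003972575 ÷ 15 = 1.2000264838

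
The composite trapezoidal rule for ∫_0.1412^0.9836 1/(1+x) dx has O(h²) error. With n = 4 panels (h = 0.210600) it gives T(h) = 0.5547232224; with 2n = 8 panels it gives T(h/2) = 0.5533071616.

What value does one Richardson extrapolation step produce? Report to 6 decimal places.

0.552835

Error is O(h^2); halving h shrinks it by 2^2 = 4.
Weighted: 2.2132286464 − 0.5547232224 = 1.6585054240
Denominator 4 − 1 = 3.
Result: 0.5528351413
Shift from A(h/2): −0.0004720203.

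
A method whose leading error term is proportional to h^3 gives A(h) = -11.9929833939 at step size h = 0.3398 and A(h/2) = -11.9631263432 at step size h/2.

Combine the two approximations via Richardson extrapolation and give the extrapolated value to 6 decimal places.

Leading term ∝ h^3; use weight 8 = 2^3.
A(h/2) − A(h) = -11.9631263432 − (-11.9929833939) = 0.0298570507
Correction (A(h/2) − A(h))/(8 − 1) = 0.0298570507/7 = 0.0042652930
R = A(h/2) + (A(h/2) − A(h))/7 = -11.9631263432 + 0.0042652930 = -11.9588610502
Gap between inputs: 2.986e-02; correction applied: +0.0042652930.

-11.958861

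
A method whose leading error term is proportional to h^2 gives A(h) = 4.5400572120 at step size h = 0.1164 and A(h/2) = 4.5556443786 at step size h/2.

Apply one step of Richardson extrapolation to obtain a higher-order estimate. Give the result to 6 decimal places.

Order 2 gives 2^r = 4 and 2^r − 1 = 3.
2^2·A(h/2) = 18.2225775144; minus A(h) gives 13.6825203024.
Denominator 4 − 1 = 3.
Result: 4.5608401008
Correction |R − A(h/2)| = 5.196e-03; gap |A(h/2) − A(h)| = 1.559e-02.

4.560840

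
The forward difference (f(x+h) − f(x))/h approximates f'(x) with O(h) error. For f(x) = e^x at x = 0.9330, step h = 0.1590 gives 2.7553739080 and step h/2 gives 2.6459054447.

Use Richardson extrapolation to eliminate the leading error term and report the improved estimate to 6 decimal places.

2.536437

Order 1 gives 2^r = 2 and 2^r − 1 = 1.
Numerator 2*A(h/2) − A(h) = 2*2.6459054447 − 2.7553739080 = 2.5364369814
Divide by 2^1 − 1 = 1.
R = 2.5364369814/1 = 2.5364369814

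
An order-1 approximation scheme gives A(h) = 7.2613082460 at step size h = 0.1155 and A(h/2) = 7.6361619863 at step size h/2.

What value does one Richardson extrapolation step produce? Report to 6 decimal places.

8.011016

r = 1: numerator weight 2, denominator 1.
2 × 7.6361619863 − 7.2613082460 = 8.0110157266
R = 8.0110157266/1 = 8.0110157266
Correction |R − A(h/2)| = 3.749e-01; gap |A(h/2) − A(h)| = 3.749e-01.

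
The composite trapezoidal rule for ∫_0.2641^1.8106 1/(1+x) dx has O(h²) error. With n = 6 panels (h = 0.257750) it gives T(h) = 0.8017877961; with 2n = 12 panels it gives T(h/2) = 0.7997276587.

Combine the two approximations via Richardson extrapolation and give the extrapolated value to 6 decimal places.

0.799041

The method has order 2: 2^2 = 4.
Top: 4(0.7997276587) − (0.8017877961) = 2.3971228387
(4·0.7997276587 − 0.8017877961)/(4 − 1) = 0.7990409462
Gap between inputs: 2.060e-03; correction applied: −0.0006867125.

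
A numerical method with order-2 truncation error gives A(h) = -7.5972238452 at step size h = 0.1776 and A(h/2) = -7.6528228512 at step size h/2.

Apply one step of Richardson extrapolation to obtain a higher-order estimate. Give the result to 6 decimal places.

-7.671356

r = 2: numerator weight 4, denominator 3.
A(h/2) − A(h) = -7.6528228512 − (-7.5972238452) = -0.0555990060
Correction (A(h/2) − A(h))/(4 − 1) = (-0.0555990060)/3 = -0.0185330020
R = A(h/2) + (A(h/2) − A(h))/3 = -7.6528228512 − 0.0185330020 = -7.6713558532
Gap between inputs: 5.560e-02; correction applied: −0.0185330020.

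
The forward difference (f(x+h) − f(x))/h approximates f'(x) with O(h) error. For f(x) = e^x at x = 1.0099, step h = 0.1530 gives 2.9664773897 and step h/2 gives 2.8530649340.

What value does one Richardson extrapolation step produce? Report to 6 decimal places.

The method has order 1: 2^1 = 2.
2^1*A(h/2) = 5.7061298680; minus A(h) gives 2.7396524783.
(2*2.8530649340 − 2.9664773897)/(2 − 1) = 2.7396524783
Shift from A(h/2): −0.1134124557.

2.739652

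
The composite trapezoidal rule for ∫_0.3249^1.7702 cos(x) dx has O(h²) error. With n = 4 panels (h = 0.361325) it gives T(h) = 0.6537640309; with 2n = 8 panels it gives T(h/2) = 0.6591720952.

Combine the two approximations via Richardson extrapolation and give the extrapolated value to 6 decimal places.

0.660975

Method order is 2; weight 2^2 = 4.
4·0.6591720952 = 2.6366883808; 2.6366883808 − 0.6537640309 = 1.9829243499
Extrapolated: 1.9829243499 / 3 = 0.6609747833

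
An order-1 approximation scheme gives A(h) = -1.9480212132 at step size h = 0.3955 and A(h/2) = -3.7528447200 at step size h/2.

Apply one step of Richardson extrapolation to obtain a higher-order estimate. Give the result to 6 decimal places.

-5.557668

r = 1, so 2^r = 2.
2·(-3.7528447200) = -7.5056894400; (-7.5056894400) − (-1.9480212132) = -5.5576682268
Divide by 2^1 − 1 = 1.
R = (-5.5576682268)/1 = -5.5576682268
Correction |R − A(h/2)| = 1.805e+00; gap |A(h/2) − A(h)| = 1.805e+00.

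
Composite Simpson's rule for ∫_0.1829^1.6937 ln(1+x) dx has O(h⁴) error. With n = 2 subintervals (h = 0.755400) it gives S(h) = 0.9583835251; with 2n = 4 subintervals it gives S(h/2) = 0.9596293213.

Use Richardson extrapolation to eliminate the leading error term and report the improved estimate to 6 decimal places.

0.959712

Order 4 gives 2^r = 16 and 2^r − 1 = 15.
Weighted: 15.3540691408 − 0.9583835251 = 14.3956856157
Extrapolated: 14.3956856157 / 15 = 0.9597123744
Correction |R − A(h/2)| = 8.305e-05; gap |A(h/2) − A(h)| = 1.246e-03.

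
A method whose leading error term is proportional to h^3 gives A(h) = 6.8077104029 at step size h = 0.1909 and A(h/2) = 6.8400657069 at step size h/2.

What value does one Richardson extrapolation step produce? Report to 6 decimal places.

Method order is 3; weight 2^3 = 8.
2^3×A(h/2) = 54.7205256552; minus A(h) gives 47.9128152523.
(8×6.8400657069 − 6.8077104029)/(8 − 1) = 6.8446878932

6.844688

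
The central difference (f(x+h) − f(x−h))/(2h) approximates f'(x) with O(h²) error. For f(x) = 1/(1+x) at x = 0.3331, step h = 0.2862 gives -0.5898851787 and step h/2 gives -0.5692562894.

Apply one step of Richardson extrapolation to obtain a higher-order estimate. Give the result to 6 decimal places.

Method order is 2; weight 2^2 = 4.
4×(-0.5692562894) = -2.2770251576; (-2.2770251576) − (-0.5898851787) = -1.6871399789
(4×(-0.5692562894) − (-0.5898851787))/(4 − 1) = -0.5623799930

-0.562380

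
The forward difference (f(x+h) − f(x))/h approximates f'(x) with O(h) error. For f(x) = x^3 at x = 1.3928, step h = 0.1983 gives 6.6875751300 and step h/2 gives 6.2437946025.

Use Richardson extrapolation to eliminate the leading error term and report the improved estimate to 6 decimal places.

Leading term ∝ h^1; use weight 2 = 2^1.
2·6.2437946025 = 12.4875892050; 12.4875892050 − 6.6875751300 = 5.8000140750
Divide by 2^1 − 1 = 1.
(2·6.2437946025 − 6.6875751300)/(2 − 1) = 5.8000140750
Shift from A(h/2): −0.4437805275.

5.800014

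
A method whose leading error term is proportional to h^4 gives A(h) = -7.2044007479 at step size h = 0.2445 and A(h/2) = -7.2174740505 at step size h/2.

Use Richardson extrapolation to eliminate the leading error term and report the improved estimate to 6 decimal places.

r = 4, so 2^r = 16.
16×(-7.2174740505) = -115.4795848080; (-115.4795848080) − (-7.2044007479) = -108.2751840601
Divide by 2^4 − 1 = 15.
(-108.2751840601) ÷ 15 = -7.2183456040

-7.218346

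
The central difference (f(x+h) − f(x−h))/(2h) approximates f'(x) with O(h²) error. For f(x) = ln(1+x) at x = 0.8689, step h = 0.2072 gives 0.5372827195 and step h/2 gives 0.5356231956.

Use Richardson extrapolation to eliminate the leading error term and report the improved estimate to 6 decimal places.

0.535070

r = 2: numerator weight 4, denominator 3.
A(h/2) − A(h) = 0.5356231956 − 0.5372827195 = -0.0016595239
Divide by 2^2 − 1 = 3: (-0.0016595239)/3 = -0.0005531746
R = A(h/2) + (A(h/2) − A(h))/3 = 0.5356231956 − 0.0005531746 = 0.5350700210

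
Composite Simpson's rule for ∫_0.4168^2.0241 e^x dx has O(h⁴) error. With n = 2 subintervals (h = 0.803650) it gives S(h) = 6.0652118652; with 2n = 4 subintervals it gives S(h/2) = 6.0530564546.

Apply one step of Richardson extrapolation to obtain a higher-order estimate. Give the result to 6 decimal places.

The method has order 4: 2^4 = 16.
Difference of the inputs: 6.0530564546 − 6.0652118652 = -0.0121554106
Correction (A(h/2) − A(h))/(16 − 1) = (-0.0121554106)/15 = -0.0008103607
R = A(h/2) + (A(h/2) − A(h))/15 = 6.0530564546 − 0.0008103607 = 6.0522460939

6.052246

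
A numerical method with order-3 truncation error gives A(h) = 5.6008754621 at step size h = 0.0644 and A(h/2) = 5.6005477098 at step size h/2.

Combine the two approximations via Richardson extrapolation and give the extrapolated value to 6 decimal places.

5.600501

Error is O(h^3); halving h shrinks it by 2^3 = 8.
Top: 8(5.6005477098) − (5.6008754621) = 39.2035062163
R = 39.2035062163/7 = 5.6005008880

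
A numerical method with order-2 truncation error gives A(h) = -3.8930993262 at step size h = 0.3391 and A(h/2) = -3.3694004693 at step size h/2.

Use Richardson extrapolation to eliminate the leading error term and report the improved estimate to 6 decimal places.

-3.194834

r = 2, so 2^r = 4.
4 × (-3.3694004693) = -13.4776018772; (-13.4776018772) − (-3.8930993262) = -9.5845025510
Divide by 2^2 − 1 = 3.
So the Richardson estimate is -3.1948341837.
Gap between inputs: 5.237e-01; correction applied: +0.1745662856.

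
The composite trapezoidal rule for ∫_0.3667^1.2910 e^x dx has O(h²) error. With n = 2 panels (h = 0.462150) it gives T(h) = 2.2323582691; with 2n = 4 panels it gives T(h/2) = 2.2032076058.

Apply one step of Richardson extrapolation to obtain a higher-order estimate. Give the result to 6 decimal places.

2.193491

The method has order 2: 2^2 = 4.
4×2.2032076058 = 8.8128304232; subtract 2.2323582691 → 6.5804721541
Extrapolated: 6.5804721541 / 3 = 2.1934907180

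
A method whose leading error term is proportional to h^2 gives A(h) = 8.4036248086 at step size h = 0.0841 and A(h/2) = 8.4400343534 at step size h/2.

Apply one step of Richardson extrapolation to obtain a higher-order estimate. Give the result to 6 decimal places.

Error is O(h^2); halving h shrinks it by 2^2 = 4.
Top: 4(8.4400343534) − (8.4036248086) = 25.3565126050
(4×8.4400343534 − 8.4036248086)/(4 − 1) = 8.4521708683
Shift from A(h/2): +0.0121365149.

8.452171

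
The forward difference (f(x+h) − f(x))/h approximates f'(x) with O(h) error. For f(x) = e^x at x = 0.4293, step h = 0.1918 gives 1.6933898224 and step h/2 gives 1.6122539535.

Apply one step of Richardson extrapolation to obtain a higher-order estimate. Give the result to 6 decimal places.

1.531118

r = 1, so 2^r = 2.
Numerator 2×A(h/2) − A(h) = 2×1.6122539535 − 1.6933898224 = 1.5311180846
Denominator 2 − 1 = 1.
Result: 1.5311180846
Gap between inputs: 8.114e-02; correction applied: −0.0811358689.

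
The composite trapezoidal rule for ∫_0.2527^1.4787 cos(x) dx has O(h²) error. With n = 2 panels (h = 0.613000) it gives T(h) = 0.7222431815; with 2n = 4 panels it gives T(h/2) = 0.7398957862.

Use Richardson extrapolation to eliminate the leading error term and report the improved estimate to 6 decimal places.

0.745780

Leading term ∝ h^2; use weight 4 = 2^2.
2^2*A(h/2) = 2.9595831448; minus A(h) gives 2.2373399633.
Divide by 2^2 − 1 = 3.
Result: 0.7457799878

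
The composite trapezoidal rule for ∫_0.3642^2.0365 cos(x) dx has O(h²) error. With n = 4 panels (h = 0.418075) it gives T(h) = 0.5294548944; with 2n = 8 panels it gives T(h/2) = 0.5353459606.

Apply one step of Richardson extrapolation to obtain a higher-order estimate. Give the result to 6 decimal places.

Order 2 gives 2^r = 4 and 2^r − 1 = 3.
Weighted: 2.1413838424 − 0.5294548944 = 1.6119289480
R = 1.6119289480/3 = 0.5373096493
Shift from A(h/2): +0.0019636887.

0.537310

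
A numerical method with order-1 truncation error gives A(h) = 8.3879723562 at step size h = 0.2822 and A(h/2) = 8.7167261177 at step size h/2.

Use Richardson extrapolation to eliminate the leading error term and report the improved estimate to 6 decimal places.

r = 1: numerator weight 2, denominator 1.
Numerator 2*A(h/2) − A(h) = 2*8.7167261177 − 8.3879723562 = 9.0454798792
Denominator 2 − 1 = 1.
9.0454798792 ÷ 1 = 9.0454798792
Shift from A(h/2): +0.3287537615.

9.045480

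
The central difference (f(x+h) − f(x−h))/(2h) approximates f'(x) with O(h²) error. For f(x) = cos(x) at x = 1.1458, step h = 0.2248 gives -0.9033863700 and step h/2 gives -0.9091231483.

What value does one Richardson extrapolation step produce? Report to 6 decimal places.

-0.911035

The method has order 2: 2^2 = 4.
Numerator 4×A(h/2) − A(h) = 4×(-0.9091231483) − (-0.9033863700) = -2.7331062232
Divide by 2^2 − 1 = 3.
Result: -0.9110354077
Shift from A(h/2): −0.0019122594.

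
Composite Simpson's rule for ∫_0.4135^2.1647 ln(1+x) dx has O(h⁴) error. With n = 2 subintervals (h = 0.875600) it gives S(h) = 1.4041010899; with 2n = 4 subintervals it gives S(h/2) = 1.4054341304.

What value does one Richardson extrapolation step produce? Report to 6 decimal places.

1.405523

Error is O(h^4); halving h shrinks it by 2^4 = 16.
2^4·A(h/2) = 22.4869460864; minus A(h) gives 21.0828449965.
Divide by 2^4 − 1 = 15.
Extrapolated: 21.0828449965 / 15 = 1.4055229998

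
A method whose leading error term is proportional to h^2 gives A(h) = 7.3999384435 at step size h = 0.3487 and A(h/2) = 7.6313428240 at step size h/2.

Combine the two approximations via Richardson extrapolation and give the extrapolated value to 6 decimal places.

Leading term ∝ h^2; use weight 4 = 2^2.
Top: 4(7.6313428240) − (7.3999384435) = 23.1254328525
23.1254328525 ÷ 3 = 7.7084776175
Gap between inputs: 2.314e-01; correction applied: +0.0771347935.

7.708478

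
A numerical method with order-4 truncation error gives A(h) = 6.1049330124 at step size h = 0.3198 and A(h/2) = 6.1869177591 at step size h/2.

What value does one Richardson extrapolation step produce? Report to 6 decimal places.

Leading term ∝ h^4; use weight 16 = 2^4.
Numerator 16 × A(h/2) − A(h) = 16 × 6.1869177591 − 6.1049330124 = 92.8857511332
R = 92.8857511332/15 = 6.1923834089

6.192383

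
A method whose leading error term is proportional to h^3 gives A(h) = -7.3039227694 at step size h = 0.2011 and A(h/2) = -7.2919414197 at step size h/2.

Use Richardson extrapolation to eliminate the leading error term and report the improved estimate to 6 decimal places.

-7.290230

r = 3, so 2^r = 8.
8·(-7.2919414197) = -58.3355313576; (-58.3355313576) − (-7.3039227694) = -51.0316085882
(8·(-7.2919414197) − (-7.3039227694))/(8 − 1) = -7.2902297983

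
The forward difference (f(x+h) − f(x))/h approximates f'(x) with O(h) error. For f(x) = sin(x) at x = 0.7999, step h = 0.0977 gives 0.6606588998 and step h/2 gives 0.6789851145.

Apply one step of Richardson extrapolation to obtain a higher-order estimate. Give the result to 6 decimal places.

0.697311

Error is O(h^1); halving h shrinks it by 2^1 = 2.
Difference of the inputs: 0.6789851145 − 0.6606588998 = 0.0183262147
Divide by 2^1 − 1 = 1: 0.0183262147/1 = 0.0183262147
R = 0.6789851145 + 0.0183262147 = 0.6973113292
Correction |R − A(h/2)| = 1.833e-02; gap |A(h/2) − A(h)| = 1.833e-02.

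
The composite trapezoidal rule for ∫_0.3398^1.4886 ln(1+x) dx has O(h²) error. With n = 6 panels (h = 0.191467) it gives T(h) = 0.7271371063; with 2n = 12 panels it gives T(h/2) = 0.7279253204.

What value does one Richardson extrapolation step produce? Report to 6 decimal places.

With r = 2 the leading error scales as h^2, so the weight is 2^2 = 4.
Top: 4(0.7279253204) − (0.7271371063) = 2.1845641753
Denominator 4 − 1 = 3.
(4 × 0.7279253204 − 0.7271371063)/(4 − 1) = 0.7281880584
Correction |R − A(h/2)| = 2.627e-04; gap |A(h/2) − A(h)| = 7.882e-04.

0.728188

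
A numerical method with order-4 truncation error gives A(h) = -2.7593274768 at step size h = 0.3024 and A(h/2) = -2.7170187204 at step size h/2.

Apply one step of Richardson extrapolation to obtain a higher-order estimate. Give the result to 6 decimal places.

-2.714198

Error is O(h^4); halving h shrinks it by 2^4 = 16.
2^4 × A(h/2) = -43.4722995264; minus A(h) gives -40.7129720496.
R = (-40.7129720496)/15 = -2.7141981366
Correction |R − A(h/2)| = 2.821e-03; gap |A(h/2) − A(h)| = 4.231e-02.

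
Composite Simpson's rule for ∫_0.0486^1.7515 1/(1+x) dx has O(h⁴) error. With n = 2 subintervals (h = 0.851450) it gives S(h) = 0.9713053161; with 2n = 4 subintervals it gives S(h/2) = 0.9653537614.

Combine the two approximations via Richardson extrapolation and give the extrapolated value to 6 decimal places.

0.964957

r = 4: numerator weight 16, denominator 15.
Numerator 16*A(h/2) − A(h) = 16*0.9653537614 − 0.9713053161 = 14.4743548663
R = 14.4743548663/15 = 0.9649569911
Correction |R − A(h/2)| = 3.968e-04; gap |A(h/2) − A(h)| = 5.952e-03.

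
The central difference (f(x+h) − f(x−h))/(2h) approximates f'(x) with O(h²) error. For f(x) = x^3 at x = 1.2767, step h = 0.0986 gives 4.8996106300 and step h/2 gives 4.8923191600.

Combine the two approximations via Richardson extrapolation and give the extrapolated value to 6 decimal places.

4.889889

Leading term ∝ h^2; use weight 4 = 2^2.
4*4.8923191600 − 4.8996106300 = 14.6696660100
Divide by 2^2 − 1 = 3.
(4*4.8923191600 − 4.8996106300)/(4 − 1) = 4.8898886700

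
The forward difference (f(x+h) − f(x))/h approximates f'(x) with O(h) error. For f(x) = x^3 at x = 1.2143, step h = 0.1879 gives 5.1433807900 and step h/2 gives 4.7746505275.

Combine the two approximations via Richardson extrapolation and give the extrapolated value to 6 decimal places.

4.405920

r = 1, so 2^r = 2.
Weighted: 9.5493010550 − 5.1433807900 = 4.4059202650
(2*4.7746505275 − 5.1433807900)/(2 − 1) = 4.4059202650
Correction |R − A(h/2)| = 3.687e-01; gap |A(h/2) − A(h)| = 3.687e-01.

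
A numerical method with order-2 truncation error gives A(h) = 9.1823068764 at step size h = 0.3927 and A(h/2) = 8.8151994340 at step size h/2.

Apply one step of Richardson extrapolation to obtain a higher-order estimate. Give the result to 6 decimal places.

r = 2: numerator weight 4, denominator 3.
Weighted: 35.2607977360 − 9.1823068764 = 26.0784908596
(4 × 8.8151994340 − 9.1823068764)/(4 − 1) = 8.6928302865
Shift from A(h/2): −0.1223691475.

8.692830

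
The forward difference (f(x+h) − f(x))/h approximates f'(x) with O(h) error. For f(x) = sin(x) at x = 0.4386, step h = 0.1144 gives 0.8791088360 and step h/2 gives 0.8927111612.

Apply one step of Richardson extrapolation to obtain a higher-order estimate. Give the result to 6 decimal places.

The method has order 1: 2^1 = 2.
Top: 2(0.8927111612) − (0.8791088360) = 0.9063134864
0.9063134864 ÷ 1 = 0.9063134864
Correction |R − A(h/2)| = 1.360e-02; gap |A(h/2) − A(h)| = 1.360e-02.

0.906313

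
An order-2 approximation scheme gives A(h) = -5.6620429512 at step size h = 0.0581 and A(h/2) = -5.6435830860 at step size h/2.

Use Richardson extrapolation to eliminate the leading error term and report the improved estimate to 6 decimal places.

Error is O(h^2); halving h shrinks it by 2^2 = 4.
Numerator 4*A(h/2) − A(h) = 4*(-5.6435830860) − (-5.6620429512) = -16.9122893928
R = (-16.9122893928)/3 = -5.6374297976
Gap between inputs: 1.846e-02; correction applied: +0.0061532884.

-5.637430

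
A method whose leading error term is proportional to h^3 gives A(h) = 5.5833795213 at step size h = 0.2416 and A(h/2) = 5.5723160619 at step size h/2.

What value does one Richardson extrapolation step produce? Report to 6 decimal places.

With r = 3 the leading error scales as h^3, so the weight is 2^3 = 8.
Numerator 8 × A(h/2) − A(h) = 8 × 5.5723160619 − 5.5833795213 = 38.9951489739
Denominator 8 − 1 = 7.
(8 × 5.5723160619 − 5.5833795213)/(8 − 1) = 5.5707355677

5.570736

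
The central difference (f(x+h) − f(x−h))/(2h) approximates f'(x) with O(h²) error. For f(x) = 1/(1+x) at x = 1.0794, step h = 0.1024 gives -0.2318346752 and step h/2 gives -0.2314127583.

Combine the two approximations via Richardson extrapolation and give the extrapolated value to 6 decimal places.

-0.231272

The method has order 2: 2^2 = 4.
4*(-0.2314127583) = -0.9256510332; (-0.9256510332) − (-0.2318346752) = -0.6938163580
R = (-0.6938163580)/3 = -0.2312721193
Gap between inputs: 4.219e-04; correction applied: +0.0001406390.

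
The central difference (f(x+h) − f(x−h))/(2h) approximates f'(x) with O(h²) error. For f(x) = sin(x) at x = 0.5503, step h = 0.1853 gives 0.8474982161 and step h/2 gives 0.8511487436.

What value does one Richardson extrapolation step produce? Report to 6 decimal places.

The method has order 2: 2^2 = 4.
4·0.8511487436 = 3.4045949744; subtract 0.8474982161 → 2.5570967583
Denominator 4 − 1 = 3.
So the Richardson estimate is 0.8523655861.

0.852366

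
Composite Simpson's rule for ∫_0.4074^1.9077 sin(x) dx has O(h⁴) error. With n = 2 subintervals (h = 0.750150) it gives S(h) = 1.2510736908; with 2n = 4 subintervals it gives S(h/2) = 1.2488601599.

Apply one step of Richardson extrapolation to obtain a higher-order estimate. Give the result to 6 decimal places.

1.248713

r = 4, so 2^r = 16.
16·1.2488601599 − 1.2510736908 = 18.7306888676
Denominator 16 − 1 = 15.
Extrapolated: 18.7306888676 / 15 = 1.2487125912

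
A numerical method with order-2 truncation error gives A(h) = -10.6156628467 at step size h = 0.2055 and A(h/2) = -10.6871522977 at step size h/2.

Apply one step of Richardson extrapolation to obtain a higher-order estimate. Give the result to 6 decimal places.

With r = 2 the leading error scales as h^2, so the weight is 2^2 = 4.
A(h/2) − A(h) = -10.6871522977 − (-10.6156628467) = -0.0714894510
Divide by 2^2 − 1 = 3: (-0.0714894510)/3 = -0.0238298170
R = -10.6871522977 − 0.0238298170 = -10.7109821147

-10.710982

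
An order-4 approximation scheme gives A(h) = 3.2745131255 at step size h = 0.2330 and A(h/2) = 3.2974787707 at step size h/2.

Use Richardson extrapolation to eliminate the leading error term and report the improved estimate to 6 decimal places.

The method has order 4: 2^4 = 16.
16×3.2974787707 = 52.7596603312; 52.7596603312 − 3.2745131255 = 49.4851472057
Denominator 16 − 1 = 15.
So the Richardson estimate is 3.2990098137.
Gap between inputs: 2.297e-02; correction applied: +0.0015310430.

3.299010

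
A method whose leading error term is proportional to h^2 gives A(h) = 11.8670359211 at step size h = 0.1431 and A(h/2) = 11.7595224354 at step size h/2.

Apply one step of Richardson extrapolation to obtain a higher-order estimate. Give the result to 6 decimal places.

11.723685

The method has order 2: 2^2 = 4.
Weighted: 47.0380897416 − 11.8670359211 = 35.1710538205
R = 35.1710538205/3 = 11.7236846068
Shift from A(h/2): −0.0358378286.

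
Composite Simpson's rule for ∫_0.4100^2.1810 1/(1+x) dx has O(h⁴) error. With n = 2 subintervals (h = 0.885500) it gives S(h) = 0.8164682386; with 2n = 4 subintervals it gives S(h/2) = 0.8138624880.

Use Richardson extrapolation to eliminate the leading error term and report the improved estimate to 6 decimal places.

r = 4: numerator weight 16, denominator 15.
2^4*A(h/2) = 13.0217998080; minus A(h) gives 12.2053315694.
(16*0.8138624880 − 0.8164682386)/(16 − 1) = 0.8136887713
Correction |R − A(h/2)| = 1.737e-04; gap |A(h/2) − A(h)| = 2.606e-03.

0.813689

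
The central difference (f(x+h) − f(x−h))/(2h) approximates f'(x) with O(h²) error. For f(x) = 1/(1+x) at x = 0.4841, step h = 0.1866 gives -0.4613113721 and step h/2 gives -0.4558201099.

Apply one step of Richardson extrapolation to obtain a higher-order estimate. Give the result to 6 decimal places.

-0.453990

Method order is 2; weight 2^2 = 4.
Weighted: (-1.8232804396) − (-0.4613113721) = -1.3619690675
(4·(-0.4558201099) − (-0.4613113721))/(4 − 1) = -0.4539896892
Gap between inputs: 5.491e-03; correction applied: +0.0018304207.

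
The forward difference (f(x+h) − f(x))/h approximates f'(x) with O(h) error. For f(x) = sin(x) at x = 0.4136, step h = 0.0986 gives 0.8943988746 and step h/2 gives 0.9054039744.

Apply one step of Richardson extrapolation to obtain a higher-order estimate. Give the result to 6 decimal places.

r = 1: numerator weight 2, denominator 1.
Weighted: 1.8108079488 − 0.8943988746 = 0.9164090742
R = 0.9164090742/1 = 0.9164090742

0.916409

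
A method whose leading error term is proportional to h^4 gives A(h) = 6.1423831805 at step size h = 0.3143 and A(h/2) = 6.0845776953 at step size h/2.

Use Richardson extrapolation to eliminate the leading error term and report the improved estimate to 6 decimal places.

6.080724

Method order is 4; weight 2^4 = 16.
Weighted: 97.3532431248 − 6.1423831805 = 91.2108599443
Denominator 16 − 1 = 15.
Extrapolated: 91.2108599443 / 15 = 6.0807239963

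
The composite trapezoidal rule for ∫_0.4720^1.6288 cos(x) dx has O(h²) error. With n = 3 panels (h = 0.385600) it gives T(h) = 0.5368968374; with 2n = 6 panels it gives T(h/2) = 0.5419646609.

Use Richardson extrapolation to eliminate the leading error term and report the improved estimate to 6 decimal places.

Order 2 gives 2^r = 4 and 2^r − 1 = 3.
4·0.5419646609 = 2.1678586436; 2.1678586436 − 0.5368968374 = 1.6309618062
Denominator 4 − 1 = 3.
Result: 0.5436539354
Gap between inputs: 5.068e-03; correction applied: +0.0016892745.

0.543654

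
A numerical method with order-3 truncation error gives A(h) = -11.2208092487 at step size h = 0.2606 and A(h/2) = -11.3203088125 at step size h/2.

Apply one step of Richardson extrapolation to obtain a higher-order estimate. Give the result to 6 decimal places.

-11.334523

With r = 3 the leading error scales as h^3, so the weight is 2^3 = 8.
8 × (-11.3203088125) = -90.5624705000; (-90.5624705000) − (-11.2208092487) = -79.3416612513
Denominator 8 − 1 = 7.
(8 × (-11.3203088125) − (-11.2208092487))/(8 − 1) = -11.3345230359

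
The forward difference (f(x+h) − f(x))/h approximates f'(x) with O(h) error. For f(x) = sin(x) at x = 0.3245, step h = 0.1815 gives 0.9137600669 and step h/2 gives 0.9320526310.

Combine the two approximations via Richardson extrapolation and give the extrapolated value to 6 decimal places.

0.950345

Error is O(h^1); halving h shrinks it by 2^1 = 2.
2^1×A(h/2) = 1.8641052620; minus A(h) gives 0.9503451951.
0.9503451951 ÷ 1 = 0.9503451951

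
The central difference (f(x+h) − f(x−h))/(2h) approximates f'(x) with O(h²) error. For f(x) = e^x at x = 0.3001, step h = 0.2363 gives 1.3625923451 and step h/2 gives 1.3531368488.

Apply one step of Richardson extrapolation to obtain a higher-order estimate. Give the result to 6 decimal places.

Order 2 gives 2^r = 4 and 2^r − 1 = 3.
Numerator 4×A(h/2) − A(h) = 4×1.3531368488 − 1.3625923451 = 4.0499550501
Denominator 4 − 1 = 3.
4.0499550501 ÷ 3 = 1.3499850167

1.349985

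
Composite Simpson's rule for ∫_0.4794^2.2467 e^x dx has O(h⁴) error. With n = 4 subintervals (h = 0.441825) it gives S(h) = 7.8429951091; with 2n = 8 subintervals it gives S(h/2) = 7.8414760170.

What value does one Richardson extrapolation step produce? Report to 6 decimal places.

7.841375

Order 4 gives 2^r = 16 and 2^r − 1 = 15.
A(h/2) − A(h) = 7.8414760170 − 7.8429951091 = -0.0015190921
Divide by 2^4 − 1 = 15: (-0.0015190921)/15 = -0.0001012728
R = 7.8414760170 − 0.0001012728 = 7.8413747442
Shift from A(h/2): −0.0001012728.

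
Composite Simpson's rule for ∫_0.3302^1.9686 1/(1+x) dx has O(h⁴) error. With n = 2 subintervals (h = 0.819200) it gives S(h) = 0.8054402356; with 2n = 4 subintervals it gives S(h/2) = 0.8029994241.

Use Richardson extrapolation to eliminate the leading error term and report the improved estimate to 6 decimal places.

With r = 4 the leading error scales as h^4, so the weight is 2^4 = 16.
Top: 16(0.8029994241) − (0.8054402356) = 12.0425505500
R = 12.0425505500/15 = 0.8028367033

0.802837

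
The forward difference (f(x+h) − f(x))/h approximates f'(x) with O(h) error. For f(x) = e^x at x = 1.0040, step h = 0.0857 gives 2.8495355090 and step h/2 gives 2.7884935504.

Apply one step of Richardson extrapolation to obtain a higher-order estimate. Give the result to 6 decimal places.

2.727452

Order 1 gives 2^r = 2 and 2^r − 1 = 1.
Difference of the inputs: 2.7884935504 − 2.8495355090 = -0.0610419586
Correction (A(h/2) − A(h))/(2 − 1) = (-0.0610419586)/1 = -0.0610419586
R = 2.7884935504 − 0.0610419586 = 2.7274515918
Shift from A(h/2): −0.0610419586.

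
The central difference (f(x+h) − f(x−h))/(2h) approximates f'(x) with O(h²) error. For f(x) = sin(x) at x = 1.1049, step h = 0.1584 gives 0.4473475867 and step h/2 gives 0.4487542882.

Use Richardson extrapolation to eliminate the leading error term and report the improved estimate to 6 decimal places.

Method order is 2; weight 2^2 = 4.
4*0.4487542882 = 1.7950171528; subtract 0.4473475867 → 1.3476695661
(4*0.4487542882 − 0.4473475867)/(4 − 1) = 0.4492231887
Gap between inputs: 1.407e-03; correction applied: +0.0004689005.

0.449223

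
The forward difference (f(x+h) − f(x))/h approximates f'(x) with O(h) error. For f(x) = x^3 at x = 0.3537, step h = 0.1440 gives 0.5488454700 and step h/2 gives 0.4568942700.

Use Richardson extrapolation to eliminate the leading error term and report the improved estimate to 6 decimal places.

0.364943

Error is O(h^1); halving h shrinks it by 2^1 = 2.
2 × 0.4568942700 = 0.9137885400; subtract 0.5488454700 → 0.3649430700
(2 × 0.4568942700 − 0.5488454700)/(2 − 1) = 0.3649430700
Gap between inputs: 9.195e-02; correction applied: −0.0919512000.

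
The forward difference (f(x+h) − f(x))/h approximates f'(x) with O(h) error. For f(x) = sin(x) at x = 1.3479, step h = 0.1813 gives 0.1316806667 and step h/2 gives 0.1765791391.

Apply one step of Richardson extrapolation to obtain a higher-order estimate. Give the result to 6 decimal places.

The method has order 1: 2^1 = 2.
Weighted: 0.3531582782 − 0.1316806667 = 0.2214776115
Denominator 2 − 1 = 1.
Result: 0.2214776115

0.221478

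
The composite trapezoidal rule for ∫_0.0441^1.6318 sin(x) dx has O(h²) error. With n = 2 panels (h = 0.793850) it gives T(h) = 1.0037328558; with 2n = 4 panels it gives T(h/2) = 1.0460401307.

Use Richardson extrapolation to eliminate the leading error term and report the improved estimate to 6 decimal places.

1.060143

r = 2, so 2^r = 4.
Difference of the inputs: 1.0460401307 − 1.0037328558 = 0.0423072749
Divide by 2^2 − 1 = 3: 0.0423072749/3 = 0.0141024250
R = A(h/2) + (A(h/2) − A(h))/3 = 1.0460401307 + 0.0141024250 = 1.0601425557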